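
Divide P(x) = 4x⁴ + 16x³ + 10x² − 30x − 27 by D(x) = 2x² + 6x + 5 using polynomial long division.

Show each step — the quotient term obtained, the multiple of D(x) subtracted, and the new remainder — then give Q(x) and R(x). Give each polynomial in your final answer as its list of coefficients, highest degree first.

Q = [2, 2, -6]; R = [-4, 3]

Step 1: lead(4x⁴ + 16x³ + 10x² − 30x − 27) ÷ lead(D) = 4x⁴ ÷ 2x² = 2x². Subtract (2x²)·D = 4x⁴ + 12x³ + 10x². Remainder: 4x³ − 30x − 27.
Step 2: lead(4x³ − 30x − 27) ÷ lead(D) = 4x³ ÷ 2x² = 2x. Subtract (2x)·D = 4x³ + 12x² + 10x. Remainder: −12x² − 40x − 27.
Step 3: lead(−12x² − 40x − 27) ÷ lead(D) = −12x² ÷ 2x² = −6. Subtract (−6)·D = −12x² − 36x − 30. Remainder: −4x + 3.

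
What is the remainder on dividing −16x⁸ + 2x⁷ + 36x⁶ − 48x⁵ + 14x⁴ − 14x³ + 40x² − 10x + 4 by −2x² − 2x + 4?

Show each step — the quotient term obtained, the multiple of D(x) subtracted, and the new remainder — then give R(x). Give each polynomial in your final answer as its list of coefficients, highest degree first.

Step 1: lead(−16x⁸ + 2x⁷ + 36x⁶ − 48x⁵ + 14x⁴ − 14x³ + 40x² − 10x + 4) ÷ lead(D) = −16x⁸ ÷ −2x² = 8x⁶. Subtract (8x⁶)·D = −16x⁸ − 16x⁷ + 32x⁶. Remainder: 18x⁷ + 4x⁶ − 48x⁵ + 14x⁴ − 14x³ + 40x² − 10x + 4.
Step 2: lead(18x⁷ + 4x⁶ − 48x⁵ + 14x⁴ − 14x³ + 40x² − 10x + 4) ÷ lead(D) = 18x⁷ ÷ −2x² = −9x⁵. Subtract (−9x⁵)·D = 18x⁷ + 18x⁶ − 36x⁵. Remainder: −14x⁶ − 12x⁵ + 14x⁴ − 14x³ + 40x² − 10x + 4.
Step 3: lead(−14x⁶ − 12x⁵ + 14x⁴ − 14x³ + 40x² − 10x + 4) ÷ lead(D) = −14x⁶ ÷ −2x² = 7x⁴. Subtract (7x⁴)·D = −14x⁶ − 14x⁵ + 28x⁴. Remainder: 2x⁵ − 14x⁴ − 14x³ + 40x² − 10x + 4.
Step 4: lead(2x⁵ − 14x⁴ − 14x³ + 40x² − 10x + 4) ÷ lead(D) = 2x⁵ ÷ −2x² = −x³. Subtract (−x³)·D = 2x⁵ + 2x⁴ − 4x³. Remainder: −16x⁴ − 10x³ + 40x² − 10x + 4.
Step 5: lead(−16x⁴ − 10x³ + 40x² − 10x + 4) ÷ lead(D) = −16x⁴ ÷ −2x² = 8x². Subtract (8x²)·D = −16x⁴ − 16x³ + 32x². Remainder: 6x³ + 8x² − 10x + 4.
Step 6: lead(6x³ + 8x² − 10x + 4) ÷ lead(D) = 6x³ ÷ −2x² = −3x. Subtract (−3x)·D = 6x³ + 6x² − 12x. Remainder: 2x² + 2x + 4.
Step 7: lead(2x² + 2x + 4) ÷ lead(D) = 2x² ÷ −2x² = −1. Subtract (−1)·D = 2x² + 2x − 4. Remainder: 8.

R = [8]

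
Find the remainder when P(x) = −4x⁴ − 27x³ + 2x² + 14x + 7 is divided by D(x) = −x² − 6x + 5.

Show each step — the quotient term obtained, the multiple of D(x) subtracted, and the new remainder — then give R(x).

R(x) = −x + 7

Step 1: lead(−4x⁴ − 27x³ + 2x² + 14x + 7) ÷ lead(D) = −4x⁴ ÷ −x² = 4x². Subtract (4x²)·D = −4x⁴ − 24x³ + 20x². Remainder: −3x³ − 18x² + 14x + 7.
Step 2: lead(−3x³ − 18x² + 14x + 7) ÷ lead(D) = −3x³ ÷ −x² = 3x. Subtract (3x)·D = −3x³ − 18x² + 15x. Remainder: −x + 7.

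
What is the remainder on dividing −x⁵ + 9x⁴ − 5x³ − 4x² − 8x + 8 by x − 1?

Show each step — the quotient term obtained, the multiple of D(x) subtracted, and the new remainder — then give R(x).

R(x) = −1

Step 1: lead(−x⁵ + 9x⁴ − 5x³ − 4x² − 8x + 8) ÷ lead(D) = −x⁵ ÷ x = −x⁴. Subtract (−x⁴)·D = −x⁵ + x⁴. Remainder: 8x⁴ − 5x³ − 4x² − 8x + 8.
Step 2: lead(8x⁴ − 5x³ − 4x² − 8x + 8) ÷ lead(D) = 8x⁴ ÷ x = 8x³. Subtract (8x³)·D = 8x⁴ − 8x³. Remainder: 3x³ − 4x² − 8x + 8.
Step 3: lead(3x³ − 4x² − 8x + 8) ÷ lead(D) = 3x³ ÷ x = 3x². Subtract (3x²)·D = 3x³ − 3x². Remainder: −x² − 8x + 8.
Step 4: lead(−x² − 8x + 8) ÷ lead(D) = −x² ÷ x = −x. Subtract (−x)·D = −x² + x. Remainder: −9x + 8.
Step 5: lead(−9x + 8) ÷ lead(D) = −9x ÷ x = −9. Subtract (−9)·D = −9x + 9. Remainder: −1.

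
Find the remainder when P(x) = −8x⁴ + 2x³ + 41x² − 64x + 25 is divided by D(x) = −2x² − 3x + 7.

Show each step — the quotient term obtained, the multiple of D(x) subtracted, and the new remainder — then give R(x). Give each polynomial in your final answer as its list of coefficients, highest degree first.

R = [-3, -3]

Step 1: lead(−8x⁴ + 2x³ + 41x² − 64x + 25) ÷ lead(D) = −8x⁴ ÷ −2x² = 4x². Subtract (4x²)·D = −8x⁴ − 12x³ + 28x². Remainder: 14x³ + 13x² − 64x + 25.
Step 2: lead(14x³ + 13x² − 64x + 25) ÷ lead(D) = 14x³ ÷ −2x² = −7x. Subtract (−7x)·D = 14x³ + 21x² − 49x. Remainder: −8x² − 15x + 25.
Step 3: lead(−8x² − 15x + 25) ÷ lead(D) = −8x² ÷ −2x² = 4. Subtract (4)·D = −8x² − 12x + 28. Remainder: −3x − 3.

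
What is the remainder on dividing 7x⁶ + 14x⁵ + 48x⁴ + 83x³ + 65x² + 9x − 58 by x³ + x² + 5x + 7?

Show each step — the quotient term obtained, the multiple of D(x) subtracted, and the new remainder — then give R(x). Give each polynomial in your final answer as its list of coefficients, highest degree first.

R = [-7, 2, -9]

Step 1: lead(7x⁶ + 14x⁵ + 48x⁴ + 83x³ + 65x² + 9x − 58) ÷ lead(D) = 7x⁶ ÷ x³ = 7x³. Subtract (7x³)·D = 7x⁶ + 7x⁵ + 35x⁴ + 49x³. Remainder: 7x⁵ + 13x⁴ + 34x³ + 65x² + 9x − 58.
Step 2: lead(7x⁵ + 13x⁴ + 34x³ + 65x² + 9x − 58) ÷ lead(D) = 7x⁵ ÷ x³ = 7x². Subtract (7x²)·D = 7x⁵ + 7x⁴ + 35x³ + 49x². Remainder: 6x⁴ − x³ + 16x² + 9x − 58.
Step 3: lead(6x⁴ − x³ + 16x² + 9x − 58) ÷ lead(D) = 6x⁴ ÷ x³ = 6x. Subtract (6x)·D = 6x⁴ + 6x³ + 30x² + 42x. Remainder: −7x³ − 14x² − 33x − 58.
Step 4: lead(−7x³ − 14x² − 33x − 58) ÷ lead(D) = −7x³ ÷ x³ = −7. Subtract (−7)·D = −7x³ − 7x² − 35x − 49. Remainder: −7x² + 2x − 9.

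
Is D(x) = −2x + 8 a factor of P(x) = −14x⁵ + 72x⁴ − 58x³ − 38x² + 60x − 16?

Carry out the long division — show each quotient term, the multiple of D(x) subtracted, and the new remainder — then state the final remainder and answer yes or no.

R(x) = 0, so D(x) is a factor of P(x). yes

Step 1: lead(−14x⁵ + 72x⁴ − 58x³ − 38x² + 60x − 16) ÷ lead(D) = −14x⁵ ÷ −2x = 7x⁴. Subtract (7x⁴)·D = −14x⁵ + 56x⁴. Remainder: 16x⁴ − 58x³ − 38x² + 60x − 16.
Step 2: lead(16x⁴ − 58x³ − 38x² + 60x − 16) ÷ lead(D) = 16x⁴ ÷ −2x = −8x³. Subtract (−8x³)·D = 16x⁴ − 64x³. Remainder: 6x³ − 38x² + 60x − 16.
Step 3: lead(6x³ − 38x² + 60x − 16) ÷ lead(D) = 6x³ ÷ −2x = −3x². Subtract (−3x²)·D = 6x³ − 24x². Remainder: −14x² + 60x − 16.
Step 4: lead(−14x² + 60x − 16) ÷ lead(D) = −14x² ÷ −2x = 7x. Subtract (7x)·D = −14x² + 56x. Remainder: 4x − 16.
Step 5: lead(4x − 16) ÷ lead(D) = 4x ÷ −2x = −2. Subtract (−2)·D = 4x − 16. Remainder: 0.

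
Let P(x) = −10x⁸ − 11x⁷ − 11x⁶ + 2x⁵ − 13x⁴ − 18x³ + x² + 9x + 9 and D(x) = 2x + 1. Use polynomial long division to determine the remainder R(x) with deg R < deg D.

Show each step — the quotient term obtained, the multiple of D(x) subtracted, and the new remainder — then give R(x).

Step 1: lead(−10x⁸ − 11x⁷ − 11x⁶ + 2x⁵ − 13x⁴ − 18x³ + x² + 9x + 9) ÷ lead(D) = −10x⁸ ÷ 2x = −5x⁷. Subtract (−5x⁷)·D = −10x⁸ − 5x⁷. Remainder: −6x⁷ − 11x⁶ + 2x⁵ − 13x⁴ − 18x³ + x² + 9x + 9.
Step 2: lead(−6x⁷ − 11x⁶ + 2x⁵ − 13x⁴ − 18x³ + x² + 9x + 9) ÷ lead(D) = −6x⁷ ÷ 2x = −3x⁶. Subtract (−3x⁶)·D = −6x⁷ − 3x⁶. Remainder: −8x⁶ + 2x⁵ − 13x⁴ − 18x³ + x² + 9x + 9.
Step 3: lead(−8x⁶ + 2x⁵ − 13x⁴ − 18x³ + x² + 9x + 9) ÷ lead(D) = −8x⁶ ÷ 2x = −4x⁵. Subtract (−4x⁵)·D = −8x⁶ − 4x⁵. Remainder: 6x⁵ − 13x⁴ − 18x³ + x² + 9x + 9.
Step 4: lead(6x⁵ − 13x⁴ − 18x³ + x² + 9x + 9) ÷ lead(D) = 6x⁵ ÷ 2x = 3x⁴. Subtract (3x⁴)·D = 6x⁵ + 3x⁴. Remainder: −16x⁴ − 18x³ + x² + 9x + 9.
Step 5: lead(−16x⁴ − 18x³ + x² + 9x + 9) ÷ lead(D) = −16x⁴ ÷ 2x = −8x³. Subtract (−8x³)·D = −16x⁴ − 8x³. Remainder: −10x³ + x² + 9x + 9.
Step 6: lead(−10x³ + x² + 9x + 9) ÷ lead(D) = −10x³ ÷ 2x = −5x². Subtract (−5x²)·D = −10x³ − 5x². Remainder: 6x² + 9x + 9.
Step 7: lead(6x² + 9x + 9) ÷ lead(D) = 6x² ÷ 2x = 3x. Subtract (3x)·D = 6x² + 3x. Remainder: 6x + 9.
Step 8: lead(6x + 9) ÷ lead(D) = 6x ÷ 2x = 3. Subtract (3)·D = 6x + 3. Remainder: 6.

R(x) = 6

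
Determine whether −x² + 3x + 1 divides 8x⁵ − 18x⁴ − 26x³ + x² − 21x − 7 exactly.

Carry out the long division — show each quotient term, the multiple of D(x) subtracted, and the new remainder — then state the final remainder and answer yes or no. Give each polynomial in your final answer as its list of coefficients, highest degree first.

R = [0], so D(x) is a factor of P(x). yes

Step 1: lead(8x⁵ − 18x⁴ − 26x³ + x² − 21x − 7) ÷ lead(D) = 8x⁵ ÷ −x² = −8x³. Subtract (−8x³)·D = 8x⁵ − 24x⁴ − 8x³. Remainder: 6x⁴ − 18x³ + x² − 21x − 7.
Step 2: lead(6x⁴ − 18x³ + x² − 21x − 7) ÷ lead(D) = 6x⁴ ÷ −x² = −6x². Subtract (−6x²)·D = 6x⁴ − 18x³ − 6x². Remainder: 7x² − 21x − 7.
Step 3: lead(7x² − 21x − 7) ÷ lead(D) = 7x² ÷ −x² = −7. Subtract (−7)·D = 7x² − 21x − 7. Remainder: 0.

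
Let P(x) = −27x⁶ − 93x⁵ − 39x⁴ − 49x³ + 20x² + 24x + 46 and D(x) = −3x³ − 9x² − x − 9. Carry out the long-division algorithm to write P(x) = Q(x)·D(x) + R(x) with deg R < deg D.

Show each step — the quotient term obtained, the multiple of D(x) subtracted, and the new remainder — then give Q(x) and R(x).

Q(x) = 9x³ + 4x² − 2x − 6; R(x) = −8

Step 1: lead(−27x⁶ − 93x⁵ − 39x⁴ − 49x³ + 20x² + 24x + 46) ÷ lead(D) = −27x⁶ ÷ −3x³ = 9x³. Subtract (9x³)·D = −27x⁶ − 81x⁵ − 9x⁴ − 81x³. Remainder: −12x⁵ − 30x⁴ + 32x³ + 20x² + 24x + 46.
Step 2: lead(−12x⁵ − 30x⁴ + 32x³ + 20x² + 24x + 46) ÷ lead(D) = −12x⁵ ÷ −3x³ = 4x². Subtract (4x²)·D = −12x⁵ − 36x⁴ − 4x³ − 36x². Remainder: 6x⁴ + 36x³ + 56x² + 24x + 46.
Step 3: lead(6x⁴ + 36x³ + 56x² + 24x + 46) ÷ lead(D) = 6x⁴ ÷ −3x³ = −2x. Subtract (−2x)·D = 6x⁴ + 18x³ + 2x² + 18x. Remainder: 18x³ + 54x² + 6x + 46.
Step 4: lead(18x³ + 54x² + 6x + 46) ÷ lead(D) = 18x³ ÷ −3x³ = −6. Subtract (−6)·D = 18x³ + 54x² + 6x + 54. Remainder: −8.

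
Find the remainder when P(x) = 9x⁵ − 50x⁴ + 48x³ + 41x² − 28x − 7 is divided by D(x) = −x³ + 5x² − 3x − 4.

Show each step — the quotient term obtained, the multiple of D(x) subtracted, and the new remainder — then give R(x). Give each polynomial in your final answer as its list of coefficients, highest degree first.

Step 1: lead(9x⁵ − 50x⁴ + 48x³ + 41x² − 28x − 7) ÷ lead(D) = 9x⁵ ÷ −x³ = −9x². Subtract (−9x²)·D = 9x⁵ − 45x⁴ + 27x³ + 36x². Remainder: −5x⁴ + 21x³ + 5x² − 28x − 7.
Step 2: lead(−5x⁴ + 21x³ + 5x² − 28x − 7) ÷ lead(D) = −5x⁴ ÷ −x³ = 5x. Subtract (5x)·D = −5x⁴ + 25x³ − 15x² − 20x. Remainder: −4x³ + 20x² − 8x − 7.
Step 3: lead(−4x³ + 20x² − 8x − 7) ÷ lead(D) = −4x³ ÷ −x³ = 4. Subtract (4)·D = −4x³ + 20x² − 12x − 16. Remainder: 4x + 9.

R = [4, 9]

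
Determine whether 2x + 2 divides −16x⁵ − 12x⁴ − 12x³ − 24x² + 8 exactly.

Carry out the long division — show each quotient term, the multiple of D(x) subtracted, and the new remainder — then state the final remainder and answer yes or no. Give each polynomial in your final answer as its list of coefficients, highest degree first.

R = [0], so D(x) is a factor of P(x). yes

Step 1: lead(−16x⁵ − 12x⁴ − 12x³ − 24x² + 8) ÷ lead(D) = −16x⁵ ÷ 2x = −8x⁴. Subtract (−8x⁴)·D = −16x⁵ − 16x⁴. Remainder: 4x⁴ − 12x³ − 24x² + 8.
Step 2: lead(4x⁴ − 12x³ − 24x² + 8) ÷ lead(D) = 4x⁴ ÷ 2x = 2x³. Subtract (2x³)·D = 4x⁴ + 4x³. Remainder: −16x³ − 24x² + 8.
Step 3: lead(−16x³ − 24x² + 8) ÷ lead(D) = −16x³ ÷ 2x = −8x². Subtract (−8x²)·D = −16x³ − 16x². Remainder: −8x² + 8.
Step 4: lead(−8x² + 8) ÷ lead(D) = −8x² ÷ 2x = −4x. Subtract (−4x)·D = −8x² − 8x. Remainder: 8x + 8.
Step 5: lead(8x + 8) ÷ lead(D) = 8x ÷ 2x = 4. Subtract (4)·D = 8x + 8. Remainder: 0.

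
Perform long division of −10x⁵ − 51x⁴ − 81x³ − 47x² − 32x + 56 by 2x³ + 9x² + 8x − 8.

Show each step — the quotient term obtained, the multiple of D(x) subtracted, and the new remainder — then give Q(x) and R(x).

Q(x) = −5x² − 3x − 7; R(x) = 0

Step 1: lead(−10x⁵ − 51x⁴ − 81x³ − 47x² − 32x + 56) ÷ lead(D) = −10x⁵ ÷ 2x³ = −5x². Subtract (−5x²)·D = −10x⁵ − 45x⁴ − 40x³ + 40x². Remainder: −6x⁴ − 41x³ − 87x² − 32x + 56.
Step 2: lead(−6x⁴ − 41x³ − 87x² − 32x + 56) ÷ lead(D) = −6x⁴ ÷ 2x³ = −3x. Subtract (−3x)·D = −6x⁴ − 27x³ − 24x² + 24x. Remainder: −14x³ − 63x² − 56x + 56.
Step 3: lead(−14x³ − 63x² − 56x + 56) ÷ lead(D) = −14x³ ÷ 2x³ = −7. Subtract (−7)·D = −14x³ − 63x² − 56x + 56. Remainder: 0.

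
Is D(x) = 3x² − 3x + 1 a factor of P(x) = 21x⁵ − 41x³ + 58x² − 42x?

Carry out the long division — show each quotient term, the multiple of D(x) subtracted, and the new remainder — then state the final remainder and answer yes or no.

R(x) = −9x − 8, so D(x) is not a factor of P(x). no

Step 1: lead(21x⁵ − 41x³ + 58x² − 42x) ÷ lead(D) = 21x⁵ ÷ 3x² = 7x³. Subtract (7x³)·D = 21x⁵ − 21x⁴ + 7x³. Remainder: 21x⁴ − 48x³ + 58x² − 42x.
Step 2: lead(21x⁴ − 48x³ + 58x² − 42x) ÷ lead(D) = 21x⁴ ÷ 3x² = 7x². Subtract (7x²)·D = 21x⁴ − 21x³ + 7x². Remainder: −27x³ + 51x² − 42x.
Step 3: lead(−27x³ + 51x² − 42x) ÷ lead(D) = −27x³ ÷ 3x² = −9x. Subtract (−9x)·D = −27x³ + 27x² − 9x. Remainder: 24x² − 33x.
Step 4: lead(24x² − 33x) ÷ lead(D) = 24x² ÷ 3x² = 8. Subtract (8)·D = 24x² − 24x + 8. Remainder: −9x − 8.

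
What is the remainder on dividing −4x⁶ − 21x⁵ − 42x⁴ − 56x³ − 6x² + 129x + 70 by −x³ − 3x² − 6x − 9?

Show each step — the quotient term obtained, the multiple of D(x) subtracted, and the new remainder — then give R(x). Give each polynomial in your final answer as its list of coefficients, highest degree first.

R = [6, 7]

Step 1: lead(−4x⁶ − 21x⁵ − 42x⁴ − 56x³ − 6x² + 129x + 70) ÷ lead(D) = −4x⁶ ÷ −x³ = 4x³. Subtract (4x³)·D = −4x⁶ − 12x⁵ − 24x⁴ − 36x³. Remainder: −9x⁵ − 18x⁴ − 20x³ − 6x² + 129x + 70.
Step 2: lead(−9x⁵ − 18x⁴ − 20x³ − 6x² + 129x + 70) ÷ lead(D) = −9x⁵ ÷ −x³ = 9x². Subtract (9x²)·D = −9x⁵ − 27x⁴ − 54x³ − 81x². Remainder: 9x⁴ + 34x³ + 75x² + 129x + 70.
Step 3: lead(9x⁴ + 34x³ + 75x² + 129x + 70) ÷ lead(D) = 9x⁴ ÷ −x³ = −9x. Subtract (−9x)·D = 9x⁴ + 27x³ + 54x² + 81x. Remainder: 7x³ + 21x² + 48x + 70.
Step 4: lead(7x³ + 21x² + 48x + 70) ÷ lead(D) = 7x³ ÷ −x³ = −7. Subtract (−7)·D = 7x³ + 21x² + 42x + 63. Remainder: 6x + 7.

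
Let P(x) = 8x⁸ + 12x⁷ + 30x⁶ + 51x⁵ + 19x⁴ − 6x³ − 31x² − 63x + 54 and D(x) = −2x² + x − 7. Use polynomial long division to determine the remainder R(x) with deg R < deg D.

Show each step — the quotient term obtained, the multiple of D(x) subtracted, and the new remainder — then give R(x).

Step 1: lead(8x⁸ + 12x⁷ + 30x⁶ + 51x⁵ + 19x⁴ − 6x³ − 31x² − 63x + 54) ÷ lead(D) = 8x⁸ ÷ −2x² = −4x⁶. Subtract (−4x⁶)·D = 8x⁸ − 4x⁷ + 28x⁶. Remainder: 16x⁷ + 2x⁶ + 51x⁵ + 19x⁴ − 6x³ − 31x² − 63x + 54.
Step 2: lead(16x⁷ + 2x⁶ + 51x⁵ + 19x⁴ − 6x³ − 31x² − 63x + 54) ÷ lead(D) = 16x⁷ ÷ −2x² = −8x⁵. Subtract (−8x⁵)·D = 16x⁷ − 8x⁶ + 56x⁵. Remainder: 10x⁶ − 5x⁵ + 19x⁴ − 6x³ − 31x² − 63x + 54.
Step 3: lead(10x⁶ − 5x⁵ + 19x⁴ − 6x³ − 31x² − 63x + 54) ÷ lead(D) = 10x⁶ ÷ −2x² = −5x⁴. Subtract (−5x⁴)·D = 10x⁶ − 5x⁵ + 35x⁴. Remainder: −16x⁴ − 6x³ − 31x² − 63x + 54.
Step 4: lead(−16x⁴ − 6x³ − 31x² − 63x + 54) ÷ lead(D) = −16x⁴ ÷ −2x² = 8x². Subtract (8x²)·D = −16x⁴ + 8x³ − 56x². Remainder: −14x³ + 25x² − 63x + 54.
Step 5: lead(−14x³ + 25x² − 63x + 54) ÷ lead(D) = −14x³ ÷ −2x² = 7x. Subtract (7x)·D = −14x³ + 7x² − 49x. Remainder: 18x² − 14x + 54.
Step 6: lead(18x² − 14x + 54) ÷ lead(D) = 18x² ÷ −2x² = −9. Subtract (−9)·D = 18x² − 9x + 63. Remainder: −5x − 9.

R(x) = −5x − 9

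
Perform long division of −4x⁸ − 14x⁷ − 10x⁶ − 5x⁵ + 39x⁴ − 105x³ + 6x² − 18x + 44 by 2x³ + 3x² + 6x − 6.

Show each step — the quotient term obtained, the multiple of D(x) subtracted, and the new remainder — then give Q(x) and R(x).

Q(x) = −2x⁵ − 4x⁴ + 7x³ − 7x² − 3x − 6; R(x) = 8

Step 1: lead(−4x⁸ − 14x⁷ − 10x⁶ − 5x⁵ + 39x⁴ − 105x³ + 6x² − 18x + 44) ÷ lead(D) = −4x⁸ ÷ 2x³ = −2x⁵. Subtract (−2x⁵)·D = −4x⁸ − 6x⁷ − 12x⁶ + 12x⁵. Remainder: −8x⁷ + 2x⁶ − 17x⁵ + 39x⁴ − 105x³ + 6x² − 18x + 44.
Step 2: lead(−8x⁷ + 2x⁶ − 17x⁵ + 39x⁴ − 105x³ + 6x² − 18x + 44) ÷ lead(D) = −8x⁷ ÷ 2x³ = −4x⁴. Subtract (−4x⁴)·D = −8x⁷ − 12x⁶ − 24x⁵ + 24x⁴. Remainder: 14x⁶ + 7x⁵ + 15x⁴ − 105x³ + 6x² − 18x + 44.
Step 3: lead(14x⁶ + 7x⁵ + 15x⁴ − 105x³ + 6x² − 18x + 44) ÷ lead(D) = 14x⁶ ÷ 2x³ = 7x³. Subtract (7x³)·D = 14x⁶ + 21x⁵ + 42x⁴ − 42x³. Remainder: −14x⁵ − 27x⁴ − 63x³ + 6x² − 18x + 44.
Step 4: lead(−14x⁵ − 27x⁴ − 63x³ + 6x² − 18x + 44) ÷ lead(D) = −14x⁵ ÷ 2x³ = −7x². Subtract (−7x²)·D = −14x⁵ − 21x⁴ − 42x³ + 42x². Remainder: −6x⁴ − 21x³ − 36x² − 18x + 44.
Step 5: lead(−6x⁴ − 21x³ − 36x² − 18x + 44) ÷ lead(D) = −6x⁴ ÷ 2x³ = −3x. Subtract (−3x)·D = −6x⁴ − 9x³ − 18x² + 18x. Remainder: −12x³ − 18x² − 36x + 44.
Step 6: lead(−12x³ − 18x² − 36x + 44) ÷ lead(D) = −12x³ ÷ 2x³ = −6. Subtract (−6)·D = −12x³ − 18x² − 36x + 36. Remainder: 8.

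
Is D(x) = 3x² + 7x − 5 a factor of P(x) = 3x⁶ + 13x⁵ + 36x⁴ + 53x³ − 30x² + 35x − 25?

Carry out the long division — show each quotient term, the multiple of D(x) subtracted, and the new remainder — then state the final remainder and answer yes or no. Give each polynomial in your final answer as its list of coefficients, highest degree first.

Step 1: lead(3x⁶ + 13x⁵ + 36x⁴ + 53x³ − 30x² + 35x − 25) ÷ lead(D) = 3x⁶ ÷ 3x² = x⁴. Subtract (x⁴)·D = 3x⁶ + 7x⁵ − 5x⁴. Remainder: 6x⁵ + 41x⁴ + 53x³ − 30x² + 35x − 25.
Step 2: lead(6x⁵ + 41x⁴ + 53x³ − 30x² + 35x − 25) ÷ lead(D) = 6x⁵ ÷ 3x² = 2x³. Subtract (2x³)·D = 6x⁵ + 14x⁴ − 10x³. Remainder: 27x⁴ + 63x³ − 30x² + 35x − 25.
Step 3: lead(27x⁴ + 63x³ − 30x² + 35x − 25) ÷ lead(D) = 27x⁴ ÷ 3x² = 9x². Subtract (9x²)·D = 27x⁴ + 63x³ − 45x². Remainder: 15x² + 35x − 25.
Step 4: lead(15x² + 35x − 25) ÷ lead(D) = 15x² ÷ 3x² = 5. Subtract (5)·D = 15x² + 35x − 25. Remainder: 0.

R = [0], so D(x) is a factor of P(x). yes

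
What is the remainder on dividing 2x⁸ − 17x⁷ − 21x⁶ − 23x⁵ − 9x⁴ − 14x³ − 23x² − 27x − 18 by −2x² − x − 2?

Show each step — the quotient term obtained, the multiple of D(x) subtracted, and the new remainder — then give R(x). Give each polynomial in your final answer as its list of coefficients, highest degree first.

Step 1: lead(2x⁸ − 17x⁷ − 21x⁶ − 23x⁵ − 9x⁴ − 14x³ − 23x² − 27x − 18) ÷ lead(D) = 2x⁸ ÷ −2x² = −x⁶. Subtract (−x⁶)·D = 2x⁸ + x⁷ + 2x⁶. Remainder: −18x⁷ − 23x⁶ − 23x⁵ − 9x⁴ − 14x³ − 23x² − 27x − 18.
Step 2: lead(−18x⁷ − 23x⁶ − 23x⁵ − 9x⁴ − 14x³ − 23x² − 27x − 18) ÷ lead(D) = −18x⁷ ÷ −2x² = 9x⁵. Subtract (9x⁵)·D = −18x⁷ − 9x⁶ − 18x⁵. Remainder: −14x⁶ − 5x⁵ − 9x⁴ − 14x³ − 23x² − 27x − 18.
Step 3: lead(−14x⁶ − 5x⁵ − 9x⁴ − 14x³ − 23x² − 27x − 18) ÷ lead(D) = −14x⁶ ÷ −2x² = 7x⁴. Subtract (7x⁴)·D = −14x⁶ − 7x⁵ − 14x⁴. Remainder: 2x⁵ + 5x⁴ − 14x³ − 23x² − 27x − 18.
Step 4: lead(2x⁵ + 5x⁴ − 14x³ − 23x² − 27x − 18) ÷ lead(D) = 2x⁵ ÷ −2x² = −x³. Subtract (−x³)·D = 2x⁵ + x⁴ + 2x³. Remainder: 4x⁴ − 16x³ − 23x² − 27x − 18.
Step 5: lead(4x⁴ − 16x³ − 23x² − 27x − 18) ÷ lead(D) = 4x⁴ ÷ −2x² = −2x². Subtract (−2x²)·D = 4x⁴ + 2x³ + 4x². Remainder: −18x³ − 27x² − 27x − 18.
Step 6: lead(−18x³ − 27x² − 27x − 18) ÷ lead(D) = −18x³ ÷ −2x² = 9x. Subtract (9x)·D = −18x³ − 9x² − 18x. Remainder: −18x² − 9x − 18.
Step 7: lead(−18x² − 9x − 18) ÷ lead(D) = −18x² ÷ −2x² = 9. Subtract (9)·D = −18x² − 9x − 18. Remainder: 0.

R = [0]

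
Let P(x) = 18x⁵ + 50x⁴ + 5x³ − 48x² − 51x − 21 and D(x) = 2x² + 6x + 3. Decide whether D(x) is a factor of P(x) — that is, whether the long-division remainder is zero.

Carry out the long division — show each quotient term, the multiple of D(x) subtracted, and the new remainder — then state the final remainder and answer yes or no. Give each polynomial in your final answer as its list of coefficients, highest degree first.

Step 1: lead(18x⁵ + 50x⁴ + 5x³ − 48x² − 51x − 21) ÷ lead(D) = 18x⁵ ÷ 2x² = 9x³. Subtract (9x³)·D = 18x⁵ + 54x⁴ + 27x³. Remainder: −4x⁴ − 22x³ − 48x² − 51x − 21.
Step 2: lead(−4x⁴ − 22x³ − 48x² − 51x − 21) ÷ lead(D) = −4x⁴ ÷ 2x² = −2x². Subtract (−2x²)·D = −4x⁴ − 12x³ − 6x². Remainder: −10x³ − 42x² − 51x − 21.
Step 3: lead(−10x³ − 42x² − 51x − 21) ÷ lead(D) = −10x³ ÷ 2x² = −5x. Subtract (−5x)·D = −10x³ − 30x² − 15x. Remainder: −12x² − 36x − 21.
Step 4: lead(−12x² − 36x − 21) ÷ lead(D) = −12x² ÷ 2x² = −6. Subtract (−6)·D = −12x² − 36x − 18. Remainder: −3.

R = [-3], so D(x) is not a factor of P(x). no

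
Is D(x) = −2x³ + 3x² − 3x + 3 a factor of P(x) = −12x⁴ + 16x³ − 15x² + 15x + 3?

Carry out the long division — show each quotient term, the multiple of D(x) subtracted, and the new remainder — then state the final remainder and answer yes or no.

R(x) = 0, so D(x) is a factor of P(x). yes

Step 1: lead(−12x⁴ + 16x³ − 15x² + 15x + 3) ÷ lead(D) = −12x⁴ ÷ −2x³ = 6x. Subtract (6x)·D = −12x⁴ + 18x³ − 18x² + 18x. Remainder: −2x³ + 3x² − 3x + 3.
Step 2: lead(−2x³ + 3x² − 3x + 3) ÷ lead(D) = −2x³ ÷ −2x³ = 1. Subtract (1)·D = −2x³ + 3x² − 3x + 3. Remainder: 0.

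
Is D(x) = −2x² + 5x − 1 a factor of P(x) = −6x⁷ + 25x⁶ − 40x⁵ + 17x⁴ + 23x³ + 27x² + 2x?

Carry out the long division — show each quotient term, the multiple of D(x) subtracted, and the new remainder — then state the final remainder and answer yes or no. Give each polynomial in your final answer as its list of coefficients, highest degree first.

Step 1: lead(−6x⁷ + 25x⁶ − 40x⁵ + 17x⁴ + 23x³ + 27x² + 2x) ÷ lead(D) = −6x⁷ ÷ −2x² = 3x⁵. Subtract (3x⁵)·D = −6x⁷ + 15x⁶ − 3x⁵. Remainder: 10x⁶ − 37x⁵ + 17x⁴ + 23x³ + 27x² + 2x.
Step 2: lead(10x⁶ − 37x⁵ + 17x⁴ + 23x³ + 27x² + 2x) ÷ lead(D) = 10x⁶ ÷ −2x² = −5x⁴. Subtract (−5x⁴)·D = 10x⁶ − 25x⁵ + 5x⁴. Remainder: −12x⁵ + 12x⁴ + 23x³ + 27x² + 2x.
Step 3: lead(−12x⁵ + 12x⁴ + 23x³ + 27x² + 2x) ÷ lead(D) = −12x⁵ ÷ −2x² = 6x³. Subtract (6x³)·D = −12x⁵ + 30x⁴ − 6x³. Remainder: −18x⁴ + 29x³ + 27x² + 2x.
Step 4: lead(−18x⁴ + 29x³ + 27x² + 2x) ÷ lead(D) = −18x⁴ ÷ −2x² = 9x². Subtract (9x²)·D = −18x⁴ + 45x³ − 9x². Remainder: −16x³ + 36x² + 2x.
Step 5: lead(−16x³ + 36x² + 2x) ÷ lead(D) = −16x³ ÷ −2x² = 8x. Subtract (8x)·D = −16x³ + 40x² − 8x. Remainder: −4x² + 10x.
Step 6: lead(−4x² + 10x) ÷ lead(D) = −4x² ÷ −2x² = 2. Subtract (2)·D = −4x² + 10x − 2. Remainder: 2.

R = [2], so D(x) is not a factor of P(x). no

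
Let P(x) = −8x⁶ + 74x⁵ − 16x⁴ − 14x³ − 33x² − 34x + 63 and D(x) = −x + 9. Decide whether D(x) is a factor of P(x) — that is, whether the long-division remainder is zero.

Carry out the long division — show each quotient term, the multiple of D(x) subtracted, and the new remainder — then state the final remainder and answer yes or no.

R(x) = 0, so D(x) is a factor of P(x). yes

Step 1: lead(−8x⁶ + 74x⁵ − 16x⁴ − 14x³ − 33x² − 34x + 63) ÷ lead(D) = −8x⁶ ÷ −x = 8x⁵. Subtract (8x⁵)·D = −8x⁶ + 72x⁵. Remainder: 2x⁵ − 16x⁴ − 14x³ − 33x² − 34x + 63.
Step 2: lead(2x⁵ − 16x⁴ − 14x³ − 33x² − 34x + 63) ÷ lead(D) = 2x⁵ ÷ −x = −2x⁴. Subtract (−2x⁴)·D = 2x⁵ − 18x⁴. Remainder: 2x⁴ − 14x³ − 33x² − 34x + 63.
Step 3: lead(2x⁴ − 14x³ − 33x² − 34x + 63) ÷ lead(D) = 2x⁴ ÷ −x = −2x³. Subtract (−2x³)·D = 2x⁴ − 18x³. Remainder: 4x³ − 33x² − 34x + 63.
Step 4: lead(4x³ − 33x² − 34x + 63) ÷ lead(D) = 4x³ ÷ −x = −4x². Subtract (−4x²)·D = 4x³ − 36x². Remainder: 3x² − 34x + 63.
Step 5: lead(3x² − 34x + 63) ÷ lead(D) = 3x² ÷ −x = −3x. Subtract (−3x)·D = 3x² − 27x. Remainder: −7x + 63.
Step 6: lead(−7x + 63) ÷ lead(D) = −7x ÷ −x = 7. Subtract (7)·D = −7x + 63. Remainder: 0.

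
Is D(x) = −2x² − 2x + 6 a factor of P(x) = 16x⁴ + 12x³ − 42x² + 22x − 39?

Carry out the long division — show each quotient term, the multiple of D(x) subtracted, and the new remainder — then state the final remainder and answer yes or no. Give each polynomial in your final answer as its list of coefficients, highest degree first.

R = [-9], so D(x) is not a factor of P(x). no

Step 1: lead(16x⁴ + 12x³ − 42x² + 22x − 39) ÷ lead(D) = 16x⁴ ÷ −2x² = −8x². Subtract (−8x²)·D = 16x⁴ + 16x³ − 48x². Remainder: −4x³ + 6x² + 22x − 39.
Step 2: lead(−4x³ + 6x² + 22x − 39) ÷ lead(D) = −4x³ ÷ −2x² = 2x. Subtract (2x)·D = −4x³ − 4x² + 12x. Remainder: 10x² + 10x − 39.
Step 3: lead(10x² + 10x − 39) ÷ lead(D) = 10x² ÷ −2x² = −5. Subtract (−5)·D = 10x² + 10x − 30. Remainder: −9.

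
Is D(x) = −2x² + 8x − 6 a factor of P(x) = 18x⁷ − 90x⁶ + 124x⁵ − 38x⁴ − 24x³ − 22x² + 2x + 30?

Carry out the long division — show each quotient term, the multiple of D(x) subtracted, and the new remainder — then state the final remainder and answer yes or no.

Step 1: lead(18x⁷ − 90x⁶ + 124x⁵ − 38x⁴ − 24x³ − 22x² + 2x + 30) ÷ lead(D) = 18x⁷ ÷ −2x² = −9x⁵. Subtract (−9x⁵)·D = 18x⁷ − 72x⁶ + 54x⁵. Remainder: −18x⁶ + 70x⁵ − 38x⁴ − 24x³ − 22x² + 2x + 30.
Step 2: lead(−18x⁶ + 70x⁵ − 38x⁴ − 24x³ − 22x² + 2x + 30) ÷ lead(D) = −18x⁶ ÷ −2x² = 9x⁴. Subtract (9x⁴)·D = −18x⁶ + 72x⁵ − 54x⁴. Remainder: −2x⁵ + 16x⁴ − 24x³ − 22x² + 2x + 30.
Step 3: lead(−2x⁵ + 16x⁴ − 24x³ − 22x² + 2x + 30) ÷ lead(D) = −2x⁵ ÷ −2x² = x³. Subtract (x³)·D = −2x⁵ + 8x⁴ − 6x³. Remainder: 8x⁴ − 18x³ − 22x² + 2x + 30.
Step 4: lead(8x⁴ − 18x³ − 22x² + 2x + 30) ÷ lead(D) = 8x⁴ ÷ −2x² = −4x². Subtract (−4x²)·D = 8x⁴ − 32x³ + 24x². Remainder: 14x³ − 46x² + 2x + 30.
Step 5: lead(14x³ − 46x² + 2x + 30) ÷ lead(D) = 14x³ ÷ −2x² = −7x. Subtract (−7x)·D = 14x³ − 56x² + 42x. Remainder: 10x² − 40x + 30.
Step 6: lead(10x² − 40x + 30) ÷ lead(D) = 10x² ÷ −2x² = −5. Subtract (−5)·D = 10x² − 40x + 30. Remainder: 0.

R(x) = 0, so D(x) is a factor of P(x). yes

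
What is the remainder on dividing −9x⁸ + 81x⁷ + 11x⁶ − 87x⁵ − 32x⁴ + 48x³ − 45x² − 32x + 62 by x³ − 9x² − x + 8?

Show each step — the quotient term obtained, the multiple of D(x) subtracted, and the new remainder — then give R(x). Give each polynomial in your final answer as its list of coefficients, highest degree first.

R = [-2]

Step 1: lead(−9x⁸ + 81x⁷ + 11x⁶ − 87x⁵ − 32x⁴ + 48x³ − 45x² − 32x + 62) ÷ lead(D) = −9x⁸ ÷ x³ = −9x⁵. Subtract (−9x⁵)·D = −9x⁸ + 81x⁷ + 9x⁶ − 72x⁵. Remainder: 2x⁶ − 15x⁵ − 32x⁴ + 48x³ − 45x² − 32x + 62.
Step 2: lead(2x⁶ − 15x⁵ − 32x⁴ + 48x³ − 45x² − 32x + 62) ÷ lead(D) = 2x⁶ ÷ x³ = 2x³. Subtract (2x³)·D = 2x⁶ − 18x⁵ − 2x⁴ + 16x³. Remainder: 3x⁵ − 30x⁴ + 32x³ − 45x² − 32x + 62.
Step 3: lead(3x⁵ − 30x⁴ + 32x³ − 45x² − 32x + 62) ÷ lead(D) = 3x⁵ ÷ x³ = 3x². Subtract (3x²)·D = 3x⁵ − 27x⁴ − 3x³ + 24x². Remainder: −3x⁴ + 35x³ − 69x² − 32x + 62.
Step 4: lead(−3x⁴ + 35x³ − 69x² − 32x + 62) ÷ lead(D) = −3x⁴ ÷ x³ = −3x. Subtract (−3x)·D = −3x⁴ + 27x³ + 3x² − 24x. Remainder: 8x³ − 72x² − 8x + 62.
Step 5: lead(8x³ − 72x² − 8x + 62) ÷ lead(D) = 8x³ ÷ x³ = 8. Subtract (8)·D = 8x³ − 72x² − 8x + 64. Remainder: −2.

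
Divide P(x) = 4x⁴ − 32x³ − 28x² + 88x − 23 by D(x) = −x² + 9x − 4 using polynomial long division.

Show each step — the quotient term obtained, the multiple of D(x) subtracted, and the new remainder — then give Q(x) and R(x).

Q(x) = −4x² − 4x + 8; R(x) = 9

Step 1: lead(4x⁴ − 32x³ − 28x² + 88x − 23) ÷ lead(D) = 4x⁴ ÷ −x² = −4x². Subtract (−4x²)·D = 4x⁴ − 36x³ + 16x². Remainder: 4x³ − 44x² + 88x − 23.
Step 2: lead(4x³ − 44x² + 88x − 23) ÷ lead(D) = 4x³ ÷ −x² = −4x. Subtract (−4x)·D = 4x³ − 36x² + 16x. Remainder: −8x² + 72x − 23.
Step 3: lead(−8x² + 72x − 23) ÷ lead(D) = −8x² ÷ −x² = 8. Subtract (8)·D = −8x² + 72x − 32. Remainder: 9.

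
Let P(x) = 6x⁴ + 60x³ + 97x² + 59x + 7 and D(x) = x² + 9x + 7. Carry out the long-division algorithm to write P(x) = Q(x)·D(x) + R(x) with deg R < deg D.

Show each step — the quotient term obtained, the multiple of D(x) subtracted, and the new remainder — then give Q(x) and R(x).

Q(x) = 6x² + 6x + 1; R(x) = 8x

Step 1: lead(6x⁴ + 60x³ + 97x² + 59x + 7) ÷ lead(D) = 6x⁴ ÷ x² = 6x². Subtract (6x²)·D = 6x⁴ + 54x³ + 42x². Remainder: 6x³ + 55x² + 59x + 7.
Step 2: lead(6x³ + 55x² + 59x + 7) ÷ lead(D) = 6x³ ÷ x² = 6x. Subtract (6x)·D = 6x³ + 54x² + 42x. Remainder: x² + 17x + 7.
Step 3: lead(x² + 17x + 7) ÷ lead(D) = x² ÷ x² = 1. Subtract (1)·D = x² + 9x + 7. Remainder: 8x.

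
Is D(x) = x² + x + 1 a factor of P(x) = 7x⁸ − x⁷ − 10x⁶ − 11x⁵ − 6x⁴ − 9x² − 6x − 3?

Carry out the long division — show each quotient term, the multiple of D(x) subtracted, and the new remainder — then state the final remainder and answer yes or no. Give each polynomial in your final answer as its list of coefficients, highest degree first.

Step 1: lead(7x⁸ − x⁷ − 10x⁶ − 11x⁵ − 6x⁴ − 9x² − 6x − 3) ÷ lead(D) = 7x⁸ ÷ x² = 7x⁶. Subtract (7x⁶)·D = 7x⁸ + 7x⁷ + 7x⁶. Remainder: −8x⁷ − 17x⁶ − 11x⁵ − 6x⁴ − 9x² − 6x − 3.
Step 2: lead(−8x⁷ − 17x⁶ − 11x⁵ − 6x⁴ − 9x² − 6x − 3) ÷ lead(D) = −8x⁷ ÷ x² = −8x⁵. Subtract (−8x⁵)·D = −8x⁷ − 8x⁶ − 8x⁵. Remainder: −9x⁶ − 3x⁵ − 6x⁴ − 9x² − 6x − 3.
Step 3: lead(−9x⁶ − 3x⁵ − 6x⁴ − 9x² − 6x − 3) ÷ lead(D) = −9x⁶ ÷ x² = −9x⁴. Subtract (−9x⁴)·D = −9x⁶ − 9x⁵ − 9x⁴. Remainder: 6x⁵ + 3x⁴ − 9x² − 6x − 3.
Step 4: lead(6x⁵ + 3x⁴ − 9x² − 6x − 3) ÷ lead(D) = 6x⁵ ÷ x² = 6x³. Subtract (6x³)·D = 6x⁵ + 6x⁴ + 6x³. Remainder: −3x⁴ − 6x³ − 9x² − 6x − 3.
Step 5: lead(−3x⁴ − 6x³ − 9x² − 6x − 3) ÷ lead(D) = −3x⁴ ÷ x² = −3x². Subtract (−3x²)·D = −3x⁴ − 3x³ − 3x². Remainder: −3x³ − 6x² − 6x − 3.
Step 6: lead(−3x³ − 6x² − 6x − 3) ÷ lead(D) = −3x³ ÷ x² = −3x. Subtract (−3x)·D = −3x³ − 3x² − 3x. Remainder: −3x² − 3x − 3.
Step 7: lead(−3x² − 3x − 3) ÷ lead(D) = −3x² ÷ x² = −3. Subtract (−3)·D = −3x² − 3x − 3. Remainder: 0.

R = [0], so D(x) is a factor of P(x). yes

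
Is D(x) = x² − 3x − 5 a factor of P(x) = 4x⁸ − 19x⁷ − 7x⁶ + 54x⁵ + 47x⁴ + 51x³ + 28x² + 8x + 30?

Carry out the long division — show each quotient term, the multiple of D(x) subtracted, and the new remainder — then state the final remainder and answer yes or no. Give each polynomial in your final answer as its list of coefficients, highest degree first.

Step 1: lead(4x⁸ − 19x⁷ − 7x⁶ + 54x⁵ + 47x⁴ + 51x³ + 28x² + 8x + 30) ÷ lead(D) = 4x⁸ ÷ x² = 4x⁶. Subtract (4x⁶)·D = 4x⁸ − 12x⁷ − 20x⁶. Remainder: −7x⁷ + 13x⁶ + 54x⁵ + 47x⁴ + 51x³ + 28x² + 8x + 30.
Step 2: lead(−7x⁷ + 13x⁶ + 54x⁵ + 47x⁴ + 51x³ + 28x² + 8x + 30) ÷ lead(D) = −7x⁷ ÷ x² = −7x⁵. Subtract (−7x⁵)·D = −7x⁷ + 21x⁶ + 35x⁵. Remainder: −8x⁶ + 19x⁵ + 47x⁴ + 51x³ + 28x² + 8x + 30.
Step 3: lead(−8x⁶ + 19x⁵ + 47x⁴ + 51x³ + 28x² + 8x + 30) ÷ lead(D) = −8x⁶ ÷ x² = −8x⁴. Subtract (−8x⁴)·D = −8x⁶ + 24x⁵ + 40x⁴. Remainder: −5x⁵ + 7x⁴ + 51x³ + 28x² + 8x + 30.
Step 4: lead(−5x⁵ + 7x⁴ + 51x³ + 28x² + 8x + 30) ÷ lead(D) = −5x⁵ ÷ x² = −5x³. Subtract (−5x³)·D = −5x⁵ + 15x⁴ + 25x³. Remainder: −8x⁴ + 26x³ + 28x² + 8x + 30.
Step 5: lead(−8x⁴ + 26x³ + 28x² + 8x + 30) ÷ lead(D) = −8x⁴ ÷ x² = −8x². Subtract (−8x²)·D = −8x⁴ + 24x³ + 40x². Remainder: 2x³ − 12x² + 8x + 30.
Step 6: lead(2x³ − 12x² + 8x + 30) ÷ lead(D) = 2x³ ÷ x² = 2x. Subtract (2x)·D = 2x³ − 6x² − 10x. Remainder: −6x² + 18x + 30.
Step 7: lead(−6x² + 18x + 30) ÷ lead(D) = −6x² ÷ x² = −6. Subtract (−6)·D = −6x² + 18x + 30. Remainder: 0.

R = [0], so D(x) is a factor of P(x). yes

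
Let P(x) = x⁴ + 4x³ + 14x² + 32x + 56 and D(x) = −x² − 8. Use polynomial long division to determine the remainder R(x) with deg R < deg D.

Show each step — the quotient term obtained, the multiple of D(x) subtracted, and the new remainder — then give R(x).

Step 1: lead(x⁴ + 4x³ + 14x² + 32x + 56) ÷ lead(D) = x⁴ ÷ −x² = −x². Subtract (−x²)·D = x⁴ + 8x². Remainder: 4x³ + 6x² + 32x + 56.
Step 2: lead(4x³ + 6x² + 32x + 56) ÷ lead(D) = 4x³ ÷ −x² = −4x. Subtract (−4x)·D = 4x³ + 32x. Remainder: 6x² + 56.
Step 3: lead(6x² + 56) ÷ lead(D) = 6x² ÷ −x² = −6. Subtract (−6)·D = 6x² + 48. Remainder: 8.

R(x) = 8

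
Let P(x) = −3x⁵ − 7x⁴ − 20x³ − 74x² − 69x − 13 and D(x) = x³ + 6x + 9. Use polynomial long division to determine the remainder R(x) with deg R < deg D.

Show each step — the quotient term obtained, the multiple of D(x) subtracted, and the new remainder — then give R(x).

R(x) = −5x² + 6x + 5

Step 1: lead(−3x⁵ − 7x⁴ − 20x³ − 74x² − 69x − 13) ÷ lead(D) = −3x⁵ ÷ x³ = −3x². Subtract (−3x²)·D = −3x⁵ − 18x³ − 27x². Remainder: −7x⁴ − 2x³ − 47x² − 69x − 13.
Step 2: lead(−7x⁴ − 2x³ − 47x² − 69x − 13) ÷ lead(D) = −7x⁴ ÷ x³ = −7x. Subtract (−7x)·D = −7x⁴ − 42x² − 63x. Remainder: −2x³ − 5x² − 6x − 13.
Step 3: lead(−2x³ − 5x² − 6x − 13) ÷ lead(D) = −2x³ ÷ x³ = −2. Subtract (−2)·D = −2x³ − 12x − 18. Remainder: −5x² + 6x + 5.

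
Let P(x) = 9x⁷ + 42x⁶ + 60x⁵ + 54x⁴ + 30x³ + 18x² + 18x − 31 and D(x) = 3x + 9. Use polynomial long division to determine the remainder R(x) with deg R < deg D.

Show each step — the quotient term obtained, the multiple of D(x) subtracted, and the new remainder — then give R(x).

R(x) = −4

Step 1: lead(9x⁷ + 42x⁶ + 60x⁵ + 54x⁴ + 30x³ + 18x² + 18x − 31) ÷ lead(D) = 9x⁷ ÷ 3x = 3x⁶. Subtract (3x⁶)·D = 9x⁷ + 27x⁶. Remainder: 15x⁶ + 60x⁵ + 54x⁴ + 30x³ + 18x² + 18x − 31.
Step 2: lead(15x⁶ + 60x⁵ + 54x⁴ + 30x³ + 18x² + 18x − 31) ÷ lead(D) = 15x⁶ ÷ 3x = 5x⁵. Subtract (5x⁵)·D = 15x⁶ + 45x⁵. Remainder: 15x⁵ + 54x⁴ + 30x³ + 18x² + 18x − 31.
Step 3: lead(15x⁵ + 54x⁴ + 30x³ + 18x² + 18x − 31) ÷ lead(D) = 15x⁵ ÷ 3x = 5x⁴. Subtract (5x⁴)·D = 15x⁵ + 45x⁴. Remainder: 9x⁴ + 30x³ + 18x² + 18x − 31.
Step 4: lead(9x⁴ + 30x³ + 18x² + 18x − 31) ÷ lead(D) = 9x⁴ ÷ 3x = 3x³. Subtract (3x³)·D = 9x⁴ + 27x³. Remainder: 3x³ + 18x² + 18x − 31.
Step 5: lead(3x³ + 18x² + 18x − 31) ÷ lead(D) = 3x³ ÷ 3x = x². Subtract (x²)·D = 3x³ + 9x². Remainder: 9x² + 18x − 31.
Step 6: lead(9x² + 18x − 31) ÷ lead(D) = 9x² ÷ 3x = 3x. Subtract (3x)·D = 9x² + 27x. Remainder: −9x − 31.
Step 7: lead(−9x − 31) ÷ lead(D) = −9x ÷ 3x = −3. Subtract (−3)·D = −9x − 27. Remainder: −4.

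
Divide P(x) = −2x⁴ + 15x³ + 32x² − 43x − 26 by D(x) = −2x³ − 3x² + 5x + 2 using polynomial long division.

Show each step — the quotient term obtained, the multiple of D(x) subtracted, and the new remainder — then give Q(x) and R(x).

Q(x) = x − 9; R(x) = −8

Step 1: lead(−2x⁴ + 15x³ + 32x² − 43x − 26) ÷ lead(D) = −2x⁴ ÷ −2x³ = x. Subtract (x)·D = −2x⁴ − 3x³ + 5x² + 2x. Remainder: 18x³ + 27x² − 45x − 26.
Step 2: lead(18x³ + 27x² − 45x − 26) ÷ lead(D) = 18x³ ÷ −2x³ = −9. Subtract (−9)·D = 18x³ + 27x² − 45x − 18. Remainder: −8.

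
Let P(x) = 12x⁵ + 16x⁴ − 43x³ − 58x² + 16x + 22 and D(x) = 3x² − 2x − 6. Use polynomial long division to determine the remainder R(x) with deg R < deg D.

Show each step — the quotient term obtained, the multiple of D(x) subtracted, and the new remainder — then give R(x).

R(x) = 2x − 2

Step 1: lead(12x⁵ + 16x⁴ − 43x³ − 58x² + 16x + 22) ÷ lead(D) = 12x⁵ ÷ 3x² = 4x³. Subtract (4x³)·D = 12x⁵ − 8x⁴ − 24x³. Remainder: 24x⁴ − 19x³ − 58x² + 16x + 22.
Step 2: lead(24x⁴ − 19x³ − 58x² + 16x + 22) ÷ lead(D) = 24x⁴ ÷ 3x² = 8x². Subtract (8x²)·D = 24x⁴ − 16x³ − 48x². Remainder: −3x³ − 10x² + 16x + 22.
Step 3: lead(−3x³ − 10x² + 16x + 22) ÷ lead(D) = −3x³ ÷ 3x² = −x. Subtract (−x)·D = −3x³ + 2x² + 6x. Remainder: −12x² + 10x + 22.
Step 4: lead(−12x² + 10x + 22) ÷ lead(D) = −12x² ÷ 3x² = −4. Subtract (−4)·D = −12x² + 8x + 24. Remainder: 2x − 2.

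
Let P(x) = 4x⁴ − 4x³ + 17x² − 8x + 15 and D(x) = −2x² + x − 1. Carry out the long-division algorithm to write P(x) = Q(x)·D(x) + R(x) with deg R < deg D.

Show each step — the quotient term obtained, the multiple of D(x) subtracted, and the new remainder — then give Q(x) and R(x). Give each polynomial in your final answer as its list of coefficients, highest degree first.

Step 1: lead(4x⁴ − 4x³ + 17x² − 8x + 15) ÷ lead(D) = 4x⁴ ÷ −2x² = −2x². Subtract (−2x²)·D = 4x⁴ − 2x³ + 2x². Remainder: −2x³ + 15x² − 8x + 15.
Step 2: lead(−2x³ + 15x² − 8x + 15) ÷ lead(D) = −2x³ ÷ −2x² = x. Subtract (x)·D = −2x³ + x² − x. Remainder: 14x² − 7x + 15.
Step 3: lead(14x² − 7x + 15) ÷ lead(D) = 14x² ÷ −2x² = −7. Subtract (−7)·D = 14x² − 7x + 7. Remainder: 8.

Q = [-2, 1, -7]; R = [8]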